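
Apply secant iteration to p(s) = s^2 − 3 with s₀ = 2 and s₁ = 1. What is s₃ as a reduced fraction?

p(2) = 1, p(1) = −2. s₂ = 1 − (−2)·(1 − 2)/((−2) − 1) = 5/3.
p(1) = −2, p(5/3) = −2/9. s₃ = (5/3) − (−2/9)·((5/3) − 1)/((−2/9) − (−2)) = 7/4.

7/4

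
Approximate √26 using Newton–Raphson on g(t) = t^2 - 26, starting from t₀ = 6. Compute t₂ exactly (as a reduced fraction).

g'(t) = 2t.
g(6) = 10, g'(6) = 12, so t₁ = 6 - 10/12 = 31/6.
g(31/6) = 25/36, g'(31/6) = 31/3, so t₂ = (31/6) - (25/36)/(31/3) = 1897/372.

1897/372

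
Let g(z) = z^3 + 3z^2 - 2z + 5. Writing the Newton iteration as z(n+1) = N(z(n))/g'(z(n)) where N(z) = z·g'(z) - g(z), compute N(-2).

-9

g'(z) = 3z^2 + 6z - 2.
N(z) = z·g'(z) - g(z) = z·(3z^2 + 6z - 2) - (z^3 + 3z^2 - 2z + 5) = 2z^3 + 3z^2 - 5.
N(-2) = -9.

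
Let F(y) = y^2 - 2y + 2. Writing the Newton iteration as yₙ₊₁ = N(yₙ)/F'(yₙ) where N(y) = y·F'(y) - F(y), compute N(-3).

7

F'(y) = 2y - 2.
N(y) = y·F'(y) - F(y) = y·(2y - 2) - (y^2 - 2y + 2) = y^2 - 2.
N(-3) = 7.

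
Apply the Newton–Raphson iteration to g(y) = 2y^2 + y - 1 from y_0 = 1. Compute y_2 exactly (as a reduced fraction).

43/85

g'(y) = 4y + 1.
g(1) = 2, g'(1) = 5, so y_1 = 1 - 2/5 = 3/5.
g(3/5) = 8/25, g'(3/5) = 17/5, so y_2 = (3/5) - (8/25)/(17/5) = 43/85.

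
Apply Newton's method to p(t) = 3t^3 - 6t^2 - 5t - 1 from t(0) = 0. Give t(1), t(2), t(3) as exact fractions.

t(1) = -1/5, t(2) = -89/280, t(3) = -2207453/3033940

p'(t) = 9t^2 - 12t - 5.
p(0) = -1, p'(0) = -5, so t(1) = 0 - (-1)/(-5) = -1/5.
p(-1/5) = -33/125, p'(-1/5) = -56/25, so t(2) = (-1/5) - (-33/125)/(-56/25) = -89/280.
p(-89/280) = -2486187/21952000, p'(-89/280) = -21671/78400, so t(3) = (-89/280) - (-2486187/21952000)/(-21671/78400) = -2207453/3033940.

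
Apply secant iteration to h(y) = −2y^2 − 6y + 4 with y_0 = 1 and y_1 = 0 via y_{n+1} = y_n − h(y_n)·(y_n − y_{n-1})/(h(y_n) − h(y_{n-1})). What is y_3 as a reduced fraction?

h(1) = −4, h(0) = 4. y_2 = 0 − 4·(0 − 1)/(4 − (−4)) = 1/2.
h(0) = 4, h(1/2) = 1/2. y_3 = (1/2) − (1/2)·((1/2) − 0)/((1/2) − 4) = 4/7.

4/7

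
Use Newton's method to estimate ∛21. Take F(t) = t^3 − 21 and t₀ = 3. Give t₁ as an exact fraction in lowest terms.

F'(t) = 3t^2.
F(3) = 6, F'(3) = 27, so t₁ = 3 − 6/27 = 25/9.

25/9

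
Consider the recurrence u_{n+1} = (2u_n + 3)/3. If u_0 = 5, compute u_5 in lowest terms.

u_1 = (2·5 + 3)/3 = 13/3.
u_2 = (2·(13/3) + 3)/3 = 35/9.
u_3 = (2·(35/9) + 3)/3 = 97/27.
u_4 = (2·(97/27) + 3)/3 = 275/81.
u_5 = (2·(275/81) + 3)/3 = 793/243.

793/243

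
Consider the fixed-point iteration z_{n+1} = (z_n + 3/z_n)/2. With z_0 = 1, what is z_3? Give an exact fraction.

z_1 = (1 + 3/1)/2 = 2.
z_2 = (2 + 3/2)/2 = 7/4.
z_3 = (7/4 + 3/(7/4))/2 = 97/56.

97/56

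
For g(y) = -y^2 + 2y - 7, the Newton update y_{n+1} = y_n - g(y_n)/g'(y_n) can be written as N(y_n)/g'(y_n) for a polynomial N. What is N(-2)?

g'(y) = -2y + 2.
N(y) = y·g'(y) - g(y) = y·(-2y + 2) - (-y^2 + 2y - 7) = -y^2 + 7.
N(-2) = 3.

3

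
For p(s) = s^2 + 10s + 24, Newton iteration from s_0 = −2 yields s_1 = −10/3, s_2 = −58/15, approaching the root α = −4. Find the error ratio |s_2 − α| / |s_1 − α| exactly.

1/5

s_1 − α = −10/3 − (−4) = −10/3 + 4 = 2/3, so |s_1 − α| = 2/3.
s_2 − α = −58/15 − (−4) = −58/15 + 4 = 2/15, so |s_2 − α| = 2/15.
Ratio = (2/15) / (2/3) = 1/5.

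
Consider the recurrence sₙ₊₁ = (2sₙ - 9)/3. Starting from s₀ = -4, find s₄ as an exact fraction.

-649/81

s₁ = (2·(-4) - 9)/3 = -17/3.
s₂ = (2·(-17/3) - 9)/3 = -61/9.
s₃ = (2·(-61/9) - 9)/3 = -203/27.
s₄ = (2·(-203/27) - 9)/3 = -649/81.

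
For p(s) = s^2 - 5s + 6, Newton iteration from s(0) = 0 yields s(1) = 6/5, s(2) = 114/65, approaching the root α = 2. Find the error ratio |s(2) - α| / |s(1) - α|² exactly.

s(1) - α = 6/5 - 2 = -4/5, so |s(1) - α| = 4/5.
s(2) - α = 114/65 - 2 = -16/65, so |s(2) - α| = 16/65.
|s(1) - α|² = 16/25.
Ratio = (16/65) / (16/25) = 5/13.

5/13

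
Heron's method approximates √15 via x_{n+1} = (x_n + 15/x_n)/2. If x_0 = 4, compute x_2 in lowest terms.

x_1 = (4 + 15/4)/2 = 31/8.
x_2 = (31/8 + 15/(31/8))/2 = 1921/496.

1921/496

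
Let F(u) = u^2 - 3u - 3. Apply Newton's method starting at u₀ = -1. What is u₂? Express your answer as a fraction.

-91/115

F'(u) = 2u - 3.
F(-1) = 1, F'(-1) = -5, so u₁ = (-1) - 1/(-5) = -4/5.
F(-4/5) = 1/25, F'(-4/5) = -23/5, so u₂ = (-4/5) - (1/25)/(-23/5) = -91/115.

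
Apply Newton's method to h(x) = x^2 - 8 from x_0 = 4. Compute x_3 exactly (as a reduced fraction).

577/204

h'(x) = 2x.
h(4) = 8, h'(4) = 8, so x_1 = 4 - 8/8 = 3.
h(3) = 1, h'(3) = 6, so x_2 = 3 - 1/6 = 17/6.
h(17/6) = 1/36, h'(17/6) = 17/3, so x_3 = (17/6) - (1/36)/(17/3) = 577/204.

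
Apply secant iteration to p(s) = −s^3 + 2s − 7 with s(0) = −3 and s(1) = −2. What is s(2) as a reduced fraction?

−37/17

p(−3) = 14, p(−2) = −3. s(2) = (−2) − (−3)·((−2) − (−3))/((−3) − 14) = −37/17.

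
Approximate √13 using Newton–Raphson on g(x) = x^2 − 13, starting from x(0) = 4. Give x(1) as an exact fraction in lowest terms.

29/8

g'(x) = 2x.
g(4) = 3, g'(4) = 8, so x(1) = 4 − 3/8 = 29/8.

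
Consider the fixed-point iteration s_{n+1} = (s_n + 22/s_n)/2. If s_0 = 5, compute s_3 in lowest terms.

s_1 = (5 + 22/5)/2 = 47/10.
s_2 = (47/10 + 22/(47/10))/2 = 4409/940.
s_3 = (4409/940 + 22/(4409/940))/2 = 38878481/8288920.

38878481/8288920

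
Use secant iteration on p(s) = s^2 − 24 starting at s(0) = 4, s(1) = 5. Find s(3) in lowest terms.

p(4) = −8, p(5) = 1. s(2) = 5 − 1·(5 − 4)/(1 − (−8)) = 44/9.
p(5) = 1, p(44/9) = −8/81. s(3) = (44/9) − (−8/81)·((44/9) − 5)/((−8/81) − 1) = 436/89.

436/89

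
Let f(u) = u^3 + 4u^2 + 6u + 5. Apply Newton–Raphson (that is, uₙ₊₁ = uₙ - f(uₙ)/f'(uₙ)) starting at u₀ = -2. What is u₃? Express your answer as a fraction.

-62645/26619

f'(u) = 3u^2 + 8u + 6.
f(-2) = 1, f'(-2) = 2, so u₁ = (-2) - 1/2 = -5/2.
f(-5/2) = -5/8, f'(-5/2) = 19/4, so u₂ = (-5/2) - (-5/8)/(19/4) = -45/19.
f(-45/19) = -400/6859, f'(-45/19) = 1401/361, so u₃ = (-45/19) - (-400/6859)/(1401/361) = -62645/26619.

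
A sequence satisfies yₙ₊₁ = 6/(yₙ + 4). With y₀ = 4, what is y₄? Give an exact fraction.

300/257

y₁ = 6/(4 + 4) = 3/4.
y₂ = 6/(3/4 + 4) = 24/19.
y₃ = 6/(24/19 + 4) = 57/50.
y₄ = 6/(57/50 + 4) = 300/257.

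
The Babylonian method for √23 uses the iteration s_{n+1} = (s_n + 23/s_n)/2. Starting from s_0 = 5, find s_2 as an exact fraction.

s_1 = (5 + 23/5)/2 = 24/5.
s_2 = (24/5 + 23/(24/5))/2 = 1151/240.

1151/240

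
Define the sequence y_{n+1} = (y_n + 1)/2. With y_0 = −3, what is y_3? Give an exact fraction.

1/2

y_1 = ((−3) + 1)/2 = −1.
y_2 = ((−1) + 1)/2 = 0.
y_3 = (0 + 1)/2 = 1/2.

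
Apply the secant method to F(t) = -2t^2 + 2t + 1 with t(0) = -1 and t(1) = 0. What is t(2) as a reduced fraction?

-1/4

F(-1) = -3, F(0) = 1. t(2) = 0 - 1·(0 - (-1))/(1 - (-3)) = -1/4.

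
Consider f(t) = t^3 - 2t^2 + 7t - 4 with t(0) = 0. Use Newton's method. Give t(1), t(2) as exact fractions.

f'(t) = 3t^2 - 4t + 7.
f(0) = -4, f'(0) = 7, so t(1) = 0 - (-4)/7 = 4/7.
f(4/7) = -160/343, f'(4/7) = 279/49, so t(2) = (4/7) - (-160/343)/(279/49) = 1276/1953.

t(1) = 4/7, t(2) = 1276/1953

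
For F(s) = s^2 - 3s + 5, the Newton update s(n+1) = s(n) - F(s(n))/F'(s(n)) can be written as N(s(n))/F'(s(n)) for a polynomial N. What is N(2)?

-1

F'(s) = 2s - 3.
N(s) = s·F'(s) - F(s) = s·(2s - 3) - (s^2 - 3s + 5) = s^2 - 5.
N(2) = -1.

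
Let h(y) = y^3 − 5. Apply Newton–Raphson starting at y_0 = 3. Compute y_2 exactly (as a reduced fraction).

h'(y) = 3y^2.
h(3) = 22, h'(3) = 27, so y_1 = 3 − 22/27 = 59/27.
h(59/27) = 106964/19683, h'(59/27) = 3481/243, so y_2 = (59/27) − (106964/19683)/(3481/243) = 509173/281961.

509173/281961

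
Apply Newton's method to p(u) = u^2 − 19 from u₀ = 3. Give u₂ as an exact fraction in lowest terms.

367/84

p'(u) = 2u.
p(3) = −10, p'(3) = 6, so u₁ = 3 − (−10)/6 = 14/3.
p(14/3) = 25/9, p'(14/3) = 28/3, so u₂ = (14/3) − (25/9)/(28/3) = 367/84.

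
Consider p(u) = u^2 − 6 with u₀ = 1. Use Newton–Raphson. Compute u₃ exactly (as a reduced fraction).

10033/4088

p'(u) = 2u.
p(1) = −5, p'(1) = 2, so u₁ = 1 − (−5)/2 = 7/2.
p(7/2) = 25/4, p'(7/2) = 7, so u₂ = (7/2) − (25/4)/7 = 73/28.
p(73/28) = 625/784, p'(73/28) = 73/14, so u₃ = (73/28) − (625/784)/(73/14) = 10033/4088.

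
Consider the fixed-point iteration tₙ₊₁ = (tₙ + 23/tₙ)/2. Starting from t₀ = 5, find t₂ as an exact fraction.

1151/240

t₁ = (5 + 23/5)/2 = 24/5.
t₂ = (24/5 + 23/(24/5))/2 = 1151/240.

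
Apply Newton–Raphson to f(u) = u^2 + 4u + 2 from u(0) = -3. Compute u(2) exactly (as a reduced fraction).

-41/12

f'(u) = 2u + 4.
f(-3) = -1, f'(-3) = -2, so u(1) = (-3) - (-1)/(-2) = -7/2.
f(-7/2) = 1/4, f'(-7/2) = -3, so u(2) = (-7/2) - (1/4)/(-3) = -41/12.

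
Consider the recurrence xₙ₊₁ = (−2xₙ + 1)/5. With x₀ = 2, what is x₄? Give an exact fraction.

119/625

x₁ = (−2·2 + 1)/5 = −3/5.
x₂ = (−2·(−3/5) + 1)/5 = 11/25.
x₃ = (−2·(11/25) + 1)/5 = 3/125.
x₄ = (−2·(3/125) + 1)/5 = 119/625.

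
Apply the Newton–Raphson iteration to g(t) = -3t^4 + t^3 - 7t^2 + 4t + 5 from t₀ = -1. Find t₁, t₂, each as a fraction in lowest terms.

t₁ = -23/33, t₂ = -4427921/7620591

g'(t) = -12t^3 + 3t^2 - 14t + 4.
g(-1) = -10, g'(-1) = 33, so t₁ = (-1) - (-10)/33 = -23/33.
g(-23/33) = -883400/395307, g'(-23/33) = 230927/11979, so t₂ = (-23/33) - (-883400/395307)/(230927/11979) = -4427921/7620591.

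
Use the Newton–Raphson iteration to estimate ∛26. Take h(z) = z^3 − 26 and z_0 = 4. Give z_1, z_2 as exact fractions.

z_1 = 77/24, z_2 = 636245/213444

h'(z) = 3z^2.
h(4) = 38, h'(4) = 48, so z_1 = 4 − 38/48 = 77/24.
h(77/24) = 97109/13824, h'(77/24) = 5929/192, so z_2 = (77/24) − (97109/13824)/(5929/192) = 636245/213444.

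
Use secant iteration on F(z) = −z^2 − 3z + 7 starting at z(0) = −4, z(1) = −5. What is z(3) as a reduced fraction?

F(−4) = 3, F(−5) = −3. z(2) = (−5) − (−3)·((−5) − (−4))/((−3) − 3) = −9/2.
F(−5) = −3, F(−9/2) = 1/4. z(3) = (−9/2) − (1/4)·((−9/2) − (−5))/((1/4) − (−3)) = −59/13.

−59/13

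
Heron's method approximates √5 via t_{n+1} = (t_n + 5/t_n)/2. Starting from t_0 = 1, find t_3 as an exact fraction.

47/21

t_1 = (1 + 5/1)/2 = 3.
t_2 = (3 + 5/3)/2 = 7/3.
t_3 = (7/3 + 5/(7/3))/2 = 47/21.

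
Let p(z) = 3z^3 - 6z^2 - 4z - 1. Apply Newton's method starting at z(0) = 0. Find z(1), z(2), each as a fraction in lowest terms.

p'(z) = 9z^2 - 12z - 4.
p(0) = -1, p'(0) = -4, so z(1) = 0 - (-1)/(-4) = -1/4.
p(-1/4) = -27/64, p'(-1/4) = -7/16, so z(2) = (-1/4) - (-27/64)/(-7/16) = -17/14.

z(1) = -1/4, z(2) = -17/14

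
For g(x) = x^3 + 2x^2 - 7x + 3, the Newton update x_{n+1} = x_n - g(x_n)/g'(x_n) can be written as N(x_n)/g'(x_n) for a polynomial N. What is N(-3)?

-39

g'(x) = 3x^2 + 4x - 7.
N(x) = x·g'(x) - g(x) = x·(3x^2 + 4x - 7) - (x^3 + 2x^2 - 7x + 3) = 2x^3 + 2x^2 - 3.
N(-3) = -39.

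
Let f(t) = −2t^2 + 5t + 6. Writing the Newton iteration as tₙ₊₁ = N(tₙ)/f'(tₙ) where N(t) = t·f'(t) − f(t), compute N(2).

f'(t) = −4t + 5.
N(t) = t·f'(t) − f(t) = t·(−4t + 5) − (−2t^2 + 5t + 6) = −2t^2 − 6.
N(2) = −14.

−14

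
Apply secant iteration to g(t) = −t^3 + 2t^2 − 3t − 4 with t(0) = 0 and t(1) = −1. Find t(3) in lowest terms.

g(0) = −4, g(−1) = 2. t(2) = (−1) − 2·((−1) − 0)/(2 − (−4)) = −2/3.
g(−1) = 2, g(−2/3) = −22/27. t(3) = (−2/3) − (−22/27)·((−2/3) − (−1))/((−22/27) − 2) = −29/38.

−29/38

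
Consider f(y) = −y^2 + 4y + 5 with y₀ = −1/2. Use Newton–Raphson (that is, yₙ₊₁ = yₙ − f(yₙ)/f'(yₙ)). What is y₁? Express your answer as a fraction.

f'(y) = −2y + 4.
f(−1/2) = 11/4, f'(−1/2) = 5, so y₁ = (−1/2) − (11/4)/5 = −21/20.

−21/20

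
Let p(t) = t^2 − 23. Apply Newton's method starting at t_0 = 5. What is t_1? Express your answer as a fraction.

p'(t) = 2t.
p(5) = 2, p'(5) = 10, so t_1 = 5 − 2/10 = 24/5.

24/5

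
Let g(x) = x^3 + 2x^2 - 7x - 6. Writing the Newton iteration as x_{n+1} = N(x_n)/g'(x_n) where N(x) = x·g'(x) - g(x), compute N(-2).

-2

g'(x) = 3x^2 + 4x - 7.
N(x) = x·g'(x) - g(x) = x·(3x^2 + 4x - 7) - (x^3 + 2x^2 - 7x - 6) = 2x^3 + 2x^2 + 6.
N(-2) = -2.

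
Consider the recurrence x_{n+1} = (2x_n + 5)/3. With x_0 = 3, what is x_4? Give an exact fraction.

x_1 = (2·3 + 5)/3 = 11/3.
x_2 = (2·(11/3) + 5)/3 = 37/9.
x_3 = (2·(37/9) + 5)/3 = 119/27.
x_4 = (2·(119/27) + 5)/3 = 373/81.

373/81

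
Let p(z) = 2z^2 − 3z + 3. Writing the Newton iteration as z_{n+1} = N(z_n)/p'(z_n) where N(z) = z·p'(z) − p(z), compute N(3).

15

p'(z) = 4z − 3.
N(z) = z·p'(z) − p(z) = z·(4z − 3) − (2z^2 − 3z + 3) = 2z^2 − 3.
N(3) = 15.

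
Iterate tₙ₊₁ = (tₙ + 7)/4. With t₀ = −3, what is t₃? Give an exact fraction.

t₁ = ((−3) + 7)/4 = 1.
t₂ = (1 + 7)/4 = 2.
t₃ = (2 + 7)/4 = 9/4.

9/4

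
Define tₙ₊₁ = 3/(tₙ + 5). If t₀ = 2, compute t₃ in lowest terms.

114/211

t₁ = 3/(2 + 5) = 3/7.
t₂ = 3/(3/7 + 5) = 21/38.
t₃ = 3/(21/38 + 5) = 114/211.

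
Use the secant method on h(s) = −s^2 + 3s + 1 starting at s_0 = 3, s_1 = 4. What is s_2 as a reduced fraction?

13/4

h(3) = 1, h(4) = −3. s_2 = 4 − (−3)·(4 − 3)/((−3) − 1) = 13/4.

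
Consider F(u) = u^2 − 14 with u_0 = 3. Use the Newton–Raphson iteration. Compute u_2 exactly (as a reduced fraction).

F'(u) = 2u.
F(3) = −5, F'(3) = 6, so u_1 = 3 − (−5)/6 = 23/6.
F(23/6) = 25/36, F'(23/6) = 23/3, so u_2 = (23/6) − (25/36)/(23/3) = 1033/276.

1033/276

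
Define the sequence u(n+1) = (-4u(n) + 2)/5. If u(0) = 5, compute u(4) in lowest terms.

1362/625

u(1) = (-4·5 + 2)/5 = -18/5.
u(2) = (-4·(-18/5) + 2)/5 = 82/25.
u(3) = (-4·(82/25) + 2)/5 = -278/125.
u(4) = (-4·(-278/125) + 2)/5 = 1362/625.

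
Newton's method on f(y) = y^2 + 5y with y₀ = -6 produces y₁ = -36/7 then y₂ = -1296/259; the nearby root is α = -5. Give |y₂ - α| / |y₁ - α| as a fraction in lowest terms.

1/37

y₁ - α = -36/7 - (-5) = -36/7 + 5 = -1/7, so |y₁ - α| = 1/7.
y₂ - α = -1296/259 - (-5) = -1296/259 + 5 = -1/259, so |y₂ - α| = 1/259.
Ratio = (1/259) / (1/7) = 1/37.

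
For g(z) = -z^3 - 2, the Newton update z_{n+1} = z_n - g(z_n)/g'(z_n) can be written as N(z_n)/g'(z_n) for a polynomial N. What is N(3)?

-52

g'(z) = -3z^2.
N(z) = z·g'(z) - g(z) = z·(-3z^2) - (-z^3 - 2) = -2z^3 + 2.
N(3) = -52.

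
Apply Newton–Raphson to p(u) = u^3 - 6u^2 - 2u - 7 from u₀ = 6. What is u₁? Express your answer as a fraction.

p'(u) = 3u^2 - 12u - 2.
p(6) = -19, p'(6) = 34, so u₁ = 6 - (-19)/34 = 223/34.

223/34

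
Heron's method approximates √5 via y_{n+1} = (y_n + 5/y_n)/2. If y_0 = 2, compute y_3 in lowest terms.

y_1 = (2 + 5/2)/2 = 9/4.
y_2 = (9/4 + 5/(9/4))/2 = 161/72.
y_3 = (161/72 + 5/(161/72))/2 = 51841/23184.

51841/23184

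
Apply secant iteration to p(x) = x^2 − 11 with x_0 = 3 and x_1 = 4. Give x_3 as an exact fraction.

p(3) = −2, p(4) = 5. x_2 = 4 − 5·(4 − 3)/(5 − (−2)) = 23/7.
p(4) = 5, p(23/7) = −10/49. x_3 = (23/7) − (−10/49)·((23/7) − 4)/((−10/49) − 5) = 169/51.

169/51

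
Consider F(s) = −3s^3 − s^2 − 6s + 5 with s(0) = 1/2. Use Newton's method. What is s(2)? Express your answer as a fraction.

357521/561438

F'(s) = −9s^2 − 2s − 6.
F(1/2) = 11/8, F'(1/2) = −37/4, so s(1) = (1/2) − (11/8)/(−37/4) = 24/37.
F(24/37) = −6655/50653, F'(24/37) = −15174/1369, so s(2) = (24/37) − (−6655/50653)/(−15174/1369) = 357521/561438.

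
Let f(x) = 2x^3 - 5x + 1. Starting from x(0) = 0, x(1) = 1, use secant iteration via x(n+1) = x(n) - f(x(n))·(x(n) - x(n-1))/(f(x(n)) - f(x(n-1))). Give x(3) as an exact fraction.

f(0) = 1, f(1) = -2. x(2) = 1 - (-2)·(1 - 0)/((-2) - 1) = 1/3.
f(1) = -2, f(1/3) = -16/27. x(3) = (1/3) - (-16/27)·((1/3) - 1)/((-16/27) - (-2)) = 1/19.

1/19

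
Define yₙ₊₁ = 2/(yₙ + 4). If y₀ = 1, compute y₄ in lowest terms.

y₁ = 2/(1 + 4) = 2/5.
y₂ = 2/(2/5 + 4) = 5/11.
y₃ = 2/(5/11 + 4) = 22/49.
y₄ = 2/(22/49 + 4) = 49/109.

49/109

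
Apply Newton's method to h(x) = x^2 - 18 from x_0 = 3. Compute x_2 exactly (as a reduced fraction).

h'(x) = 2x.
h(3) = -9, h'(3) = 6, so x_1 = 3 - (-9)/6 = 9/2.
h(9/2) = 9/4, h'(9/2) = 9, so x_2 = (9/2) - (9/4)/9 = 17/4.

17/4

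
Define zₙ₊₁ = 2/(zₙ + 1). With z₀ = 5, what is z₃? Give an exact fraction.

z₁ = 2/(5 + 1) = 1/3.
z₂ = 2/(1/3 + 1) = 3/2.
z₃ = 2/(3/2 + 1) = 4/5.

4/5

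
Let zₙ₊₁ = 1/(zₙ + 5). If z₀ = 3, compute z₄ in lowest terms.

z₁ = 1/(3 + 5) = 1/8.
z₂ = 1/(1/8 + 5) = 8/41.
z₃ = 1/(8/41 + 5) = 41/213.
z₄ = 1/(41/213 + 5) = 213/1106.

213/1106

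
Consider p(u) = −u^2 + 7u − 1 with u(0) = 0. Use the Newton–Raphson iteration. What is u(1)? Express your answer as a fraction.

1/7

p'(u) = −2u + 7.
p(0) = −1, p'(0) = 7, so u(1) = 0 − (−1)/7 = 1/7.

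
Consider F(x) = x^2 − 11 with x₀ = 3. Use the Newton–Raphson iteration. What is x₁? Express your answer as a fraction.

F'(x) = 2x.
F(3) = −2, F'(3) = 6, so x₁ = 3 − (−2)/6 = 10/3.

10/3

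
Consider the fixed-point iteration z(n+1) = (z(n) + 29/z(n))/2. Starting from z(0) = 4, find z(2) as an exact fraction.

3881/720

z(1) = (4 + 29/4)/2 = 45/8.
z(2) = (45/8 + 29/(45/8))/2 = 3881/720.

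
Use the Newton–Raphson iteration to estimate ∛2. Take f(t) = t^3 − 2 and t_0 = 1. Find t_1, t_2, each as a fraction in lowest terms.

f'(t) = 3t^2.
f(1) = −1, f'(1) = 3, so t_1 = 1 − (−1)/3 = 4/3.
f(4/3) = 10/27, f'(4/3) = 16/3, so t_2 = (4/3) − (10/27)/(16/3) = 91/72.

t_1 = 4/3, t_2 = 91/72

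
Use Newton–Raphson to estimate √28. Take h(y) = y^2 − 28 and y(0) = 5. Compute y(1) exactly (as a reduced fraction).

h'(y) = 2y.
h(5) = −3, h'(5) = 10, so y(1) = 5 − (−3)/10 = 53/10.

53/10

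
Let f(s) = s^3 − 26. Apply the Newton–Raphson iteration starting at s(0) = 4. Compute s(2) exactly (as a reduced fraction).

f'(s) = 3s^2.
f(4) = 38, f'(4) = 48, so s(1) = 4 − 38/48 = 77/24.
f(77/24) = 97109/13824, f'(77/24) = 5929/192, so s(2) = (77/24) − (97109/13824)/(5929/192) = 636245/213444.

636245/213444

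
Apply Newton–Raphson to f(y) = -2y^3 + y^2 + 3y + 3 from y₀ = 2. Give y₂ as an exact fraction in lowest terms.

117566/65365

f'(y) = -6y^2 + 2y + 3.
f(2) = -3, f'(2) = -17, so y₁ = 2 - (-3)/(-17) = 31/17.
f(31/17) = -1629/4913, f'(31/17) = -3845/289, so y₂ = (31/17) - (-1629/4913)/(-3845/289) = 117566/65365.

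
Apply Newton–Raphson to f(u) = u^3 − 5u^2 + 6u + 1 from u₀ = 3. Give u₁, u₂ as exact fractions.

f'(u) = 3u^2 − 10u + 6.
f(3) = 1, f'(3) = 3, so u₁ = 3 − 1/3 = 8/3.
f(8/3) = 11/27, f'(8/3) = 2/3, so u₂ = (8/3) − (11/27)/(2/3) = 37/18.

u₁ = 8/3, u₂ = 37/18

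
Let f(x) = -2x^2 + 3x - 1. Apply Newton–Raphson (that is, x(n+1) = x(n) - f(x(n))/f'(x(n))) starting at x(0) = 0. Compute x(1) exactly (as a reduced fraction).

1/3

f'(x) = -4x + 3.
f(0) = -1, f'(0) = 3, so x(1) = 0 - (-1)/3 = 1/3.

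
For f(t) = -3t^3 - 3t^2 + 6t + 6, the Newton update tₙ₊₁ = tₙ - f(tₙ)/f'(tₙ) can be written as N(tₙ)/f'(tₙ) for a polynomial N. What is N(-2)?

30

f'(t) = -9t^2 - 6t + 6.
N(t) = t·f'(t) - f(t) = t·(-9t^2 - 6t + 6) - (-3t^3 - 3t^2 + 6t + 6) = -6t^3 - 3t^2 - 6.
N(-2) = 30.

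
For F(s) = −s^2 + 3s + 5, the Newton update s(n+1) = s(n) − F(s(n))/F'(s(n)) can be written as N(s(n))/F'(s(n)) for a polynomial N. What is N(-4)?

F'(s) = −2s + 3.
N(s) = s·F'(s) − F(s) = s·(−2s + 3) − (−s^2 + 3s + 5) = −s^2 − 5.
N(-4) = −21.

−21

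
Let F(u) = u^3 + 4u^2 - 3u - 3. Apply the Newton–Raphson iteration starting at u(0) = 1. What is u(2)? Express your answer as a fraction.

F'(u) = 3u^2 + 8u - 3.
F(1) = -1, F'(1) = 8, so u(1) = 1 - (-1)/8 = 9/8.
F(9/8) = 57/512, F'(9/8) = 627/64, so u(2) = (9/8) - (57/512)/(627/64) = 49/44.

49/44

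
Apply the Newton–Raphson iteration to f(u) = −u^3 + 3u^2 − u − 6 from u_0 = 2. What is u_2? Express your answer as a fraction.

f'(u) = −3u^2 + 6u − 1.
f(2) = −4, f'(2) = −1, so u_1 = 2 − (−4)/(−1) = −2.
f(−2) = 16, f'(−2) = −25, so u_2 = (−2) − 16/(−25) = −34/25.

−34/25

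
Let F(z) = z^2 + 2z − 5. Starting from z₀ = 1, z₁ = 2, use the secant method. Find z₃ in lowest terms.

F(1) = −2, F(2) = 3. z₂ = 2 − 3·(2 − 1)/(3 − (−2)) = 7/5.
F(2) = 3, F(7/5) = −6/25. z₃ = (7/5) − (−6/25)·((7/5) − 2)/((−6/25) − 3) = 13/9.

13/9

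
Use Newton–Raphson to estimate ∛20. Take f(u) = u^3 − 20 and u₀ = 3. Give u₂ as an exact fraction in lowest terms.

301027/110889

f'(u) = 3u^2.
f(3) = 7, f'(3) = 27, so u₁ = 3 − 7/27 = 74/27.
f(74/27) = 11564/19683, f'(74/27) = 5476/243, so u₂ = (74/27) − (11564/19683)/(5476/243) = 301027/110889.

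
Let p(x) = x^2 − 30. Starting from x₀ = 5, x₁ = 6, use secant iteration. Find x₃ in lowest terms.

115/21

p(5) = −5, p(6) = 6. x₂ = 6 − 6·(6 − 5)/(6 − (−5)) = 60/11.
p(6) = 6, p(60/11) = −30/121. x₃ = (60/11) − (−30/121)·((60/11) − 6)/((−30/121) − 6) = 115/21.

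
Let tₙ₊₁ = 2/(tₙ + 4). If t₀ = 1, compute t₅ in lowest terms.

t₁ = 2/(1 + 4) = 2/5.
t₂ = 2/(2/5 + 4) = 5/11.
t₃ = 2/(5/11 + 4) = 22/49.
t₄ = 2/(22/49 + 4) = 49/109.
t₅ = 2/(49/109 + 4) = 218/485.

218/485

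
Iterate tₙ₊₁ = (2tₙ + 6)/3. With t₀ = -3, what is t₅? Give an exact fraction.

t₁ = (2·(-3) + 6)/3 = 0.
t₂ = (2·0 + 6)/3 = 2.
t₃ = (2·2 + 6)/3 = 10/3.
t₄ = (2·(10/3) + 6)/3 = 38/9.
t₅ = (2·(38/9) + 6)/3 = 130/27.

130/27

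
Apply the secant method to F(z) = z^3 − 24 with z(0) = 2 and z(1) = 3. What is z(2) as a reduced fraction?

F(2) = −16, F(3) = 3. z(2) = 3 − 3·(3 − 2)/(3 − (−16)) = 54/19.

54/19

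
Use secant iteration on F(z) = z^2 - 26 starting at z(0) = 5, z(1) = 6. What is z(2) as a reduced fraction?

F(5) = -1, F(6) = 10. z(2) = 6 - 10·(6 - 5)/(10 - (-1)) = 56/11.

56/11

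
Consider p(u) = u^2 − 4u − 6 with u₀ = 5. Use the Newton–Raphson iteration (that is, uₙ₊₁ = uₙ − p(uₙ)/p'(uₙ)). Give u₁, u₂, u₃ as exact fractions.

p'(u) = 2u − 4.
p(5) = −1, p'(5) = 6, so u₁ = 5 − (−1)/6 = 31/6.
p(31/6) = 1/36, p'(31/6) = 19/3, so u₂ = (31/6) − (1/36)/(19/3) = 1177/228.
p(1177/228) = 1/51984, p'(1177/228) = 721/114, so u₃ = (1177/228) − (1/51984)/(721/114) = 1697233/328776.

u₁ = 31/6, u₂ = 1177/228, u₃ = 1697233/328776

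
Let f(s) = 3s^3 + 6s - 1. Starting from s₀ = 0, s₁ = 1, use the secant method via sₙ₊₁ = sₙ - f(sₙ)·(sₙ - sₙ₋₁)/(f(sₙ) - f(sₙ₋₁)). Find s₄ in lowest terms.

349985/2125721

f(0) = -1, f(1) = 8. s₂ = 1 - 8·(1 - 0)/(8 - (-1)) = 1/9.
f(1) = 8, f(1/9) = -80/243. s₃ = (1/9) - (-80/243)·((1/9) - 1)/((-80/243) - 8) = 37/253.
f(1/9) = -80/243, f(37/253) = -1832320/16194277. s₄ = (37/253) - (-1832320/16194277)·((37/253) - (1/9))/((-1832320/16194277) - (-80/243)) = 349985/2125721.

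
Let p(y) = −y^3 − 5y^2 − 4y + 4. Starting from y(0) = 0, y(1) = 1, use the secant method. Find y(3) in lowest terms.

82/157

p(0) = 4, p(1) = −6. y(2) = 1 − (−6)·(1 − 0)/((−6) − 4) = 2/5.
p(1) = −6, p(2/5) = 192/125. y(3) = (2/5) − (192/125)·((2/5) − 1)/((192/125) − (−6)) = 82/157.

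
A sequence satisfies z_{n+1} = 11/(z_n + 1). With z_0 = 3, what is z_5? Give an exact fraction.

2464/873

z_1 = 11/(3 + 1) = 11/4.
z_2 = 11/(11/4 + 1) = 44/15.
z_3 = 11/(44/15 + 1) = 165/59.
z_4 = 11/(165/59 + 1) = 649/224.
z_5 = 11/(649/224 + 1) = 2464/873.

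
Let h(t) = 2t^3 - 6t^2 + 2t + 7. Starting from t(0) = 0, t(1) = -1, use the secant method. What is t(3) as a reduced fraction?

-679/829

h(0) = 7, h(-1) = -3. t(2) = (-1) - (-3)·((-1) - 0)/((-3) - 7) = -7/10.
h(-1) = -3, h(-7/10) = 987/500. t(3) = (-7/10) - (987/500)·((-7/10) - (-1))/((987/500) - (-3)) = -679/829.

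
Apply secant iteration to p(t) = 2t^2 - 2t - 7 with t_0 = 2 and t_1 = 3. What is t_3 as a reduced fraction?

17/7

p(2) = -3, p(3) = 5. t_2 = 3 - 5·(3 - 2)/(5 - (-3)) = 19/8.
p(3) = 5, p(19/8) = -15/32. t_3 = (19/8) - (-15/32)·((19/8) - 3)/((-15/32) - 5) = 17/7.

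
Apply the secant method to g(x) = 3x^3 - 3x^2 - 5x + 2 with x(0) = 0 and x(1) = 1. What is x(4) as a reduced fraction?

g(0) = 2, g(1) = -3. x(2) = 1 - (-3)·(1 - 0)/((-3) - 2) = 2/5.
g(1) = -3, g(2/5) = -36/125. x(3) = (2/5) - (-36/125)·((2/5) - 1)/((-36/125) - (-3)) = 38/113.
g(2/5) = -36/125, g(38/113) = 134784/1442897. x(4) = (38/113) - (134784/1442897)·((38/113) - (2/5))/((134784/1442897) - (-36/125)) = 672422/1910897.

672422/1910897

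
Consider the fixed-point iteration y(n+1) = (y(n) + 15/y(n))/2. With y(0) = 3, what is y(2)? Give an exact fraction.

y(1) = (3 + 15/3)/2 = 4.
y(2) = (4 + 15/4)/2 = 31/8.

31/8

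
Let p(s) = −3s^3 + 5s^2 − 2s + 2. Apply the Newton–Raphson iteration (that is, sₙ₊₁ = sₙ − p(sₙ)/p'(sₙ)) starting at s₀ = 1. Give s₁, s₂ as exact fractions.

p'(s) = −9s^2 + 10s − 2.
p(1) = 2, p'(1) = −1, so s₁ = 1 − 2/(−1) = 3.
p(3) = −40, p'(3) = −53, so s₂ = 3 − (−40)/(−53) = 119/53.

s₁ = 3, s₂ = 119/53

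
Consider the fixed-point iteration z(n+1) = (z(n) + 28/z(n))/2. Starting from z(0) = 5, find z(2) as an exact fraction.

5609/1060

z(1) = (5 + 28/5)/2 = 53/10.
z(2) = (53/10 + 28/(53/10))/2 = 5609/1060.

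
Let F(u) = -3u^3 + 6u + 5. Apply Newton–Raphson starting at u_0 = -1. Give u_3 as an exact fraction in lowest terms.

-7139/67365

F'(u) = -9u^2 + 6.
F(-1) = 2, F'(-1) = -3, so u_1 = (-1) - 2/(-3) = -1/3.
F(-1/3) = 28/9, F'(-1/3) = 5, so u_2 = (-1/3) - (28/9)/5 = -43/45.
F(-43/45) = 57232/30375, F'(-43/45) = -499/225, so u_3 = (-43/45) - (57232/30375)/(-499/225) = -7139/67365.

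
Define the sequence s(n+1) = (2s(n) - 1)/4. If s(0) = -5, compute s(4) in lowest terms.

-25/32

s(1) = (2·(-5) - 1)/4 = -11/4.
s(2) = (2·(-11/4) - 1)/4 = -13/8.
s(3) = (2·(-13/8) - 1)/4 = -17/16.
s(4) = (2·(-17/16) - 1)/4 = -25/32.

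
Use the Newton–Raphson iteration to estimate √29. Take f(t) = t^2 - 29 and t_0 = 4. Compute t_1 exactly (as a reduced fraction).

f'(t) = 2t.
f(4) = -13, f'(4) = 8, so t_1 = 4 - (-13)/8 = 45/8.

45/8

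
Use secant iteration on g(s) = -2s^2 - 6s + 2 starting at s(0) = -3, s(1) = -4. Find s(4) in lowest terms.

g(-3) = 2, g(-4) = -6. s(2) = (-4) - (-6)·((-4) - (-3))/((-6) - 2) = -13/4.
g(-4) = -6, g(-13/4) = 3/8. s(3) = (-13/4) - (3/8)·((-13/4) - (-4))/((3/8) - (-6)) = -56/17.
g(-13/4) = 3/8, g(-56/17) = 18/289. s(4) = (-56/17) - (18/289)·((-56/17) - (-13/4))/((18/289) - (3/8)) = -796/241.

-796/241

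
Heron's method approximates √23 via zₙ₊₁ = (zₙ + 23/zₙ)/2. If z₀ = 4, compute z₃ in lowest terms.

17913697/3735264

z₁ = (4 + 23/4)/2 = 39/8.
z₂ = (39/8 + 23/(39/8))/2 = 2993/624.
z₃ = (2993/624 + 23/(2993/624))/2 = 17913697/3735264.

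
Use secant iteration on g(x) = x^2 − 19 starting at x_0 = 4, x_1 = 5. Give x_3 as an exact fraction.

61/14

g(4) = −3, g(5) = 6. x_2 = 5 − 6·(5 − 4)/(6 − (−3)) = 13/3.
g(5) = 6, g(13/3) = −2/9. x_3 = (13/3) − (−2/9)·((13/3) − 5)/((−2/9) − 6) = 61/14.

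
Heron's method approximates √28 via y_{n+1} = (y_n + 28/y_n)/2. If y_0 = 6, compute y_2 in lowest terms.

127/24

y_1 = (6 + 28/6)/2 = 16/3.
y_2 = (16/3 + 28/(16/3))/2 = 127/24.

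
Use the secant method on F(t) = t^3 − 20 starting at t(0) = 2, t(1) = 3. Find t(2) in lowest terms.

50/19

F(2) = −12, F(3) = 7. t(2) = 3 − 7·(3 − 2)/(7 − (−12)) = 50/19.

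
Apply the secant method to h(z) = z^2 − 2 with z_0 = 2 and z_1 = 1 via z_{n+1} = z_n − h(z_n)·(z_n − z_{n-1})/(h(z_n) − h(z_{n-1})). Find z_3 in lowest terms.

h(2) = 2, h(1) = −1. z_2 = 1 − (−1)·(1 − 2)/((−1) − 2) = 4/3.
h(1) = −1, h(4/3) = −2/9. z_3 = (4/3) − (−2/9)·((4/3) − 1)/((−2/9) − (−1)) = 10/7.

10/7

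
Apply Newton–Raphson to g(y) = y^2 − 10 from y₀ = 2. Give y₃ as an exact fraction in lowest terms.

g'(y) = 2y.
g(2) = −6, g'(2) = 4, so y₁ = 2 − (−6)/4 = 7/2.
g(7/2) = 9/4, g'(7/2) = 7, so y₂ = (7/2) − (9/4)/7 = 89/28.
g(89/28) = 81/784, g'(89/28) = 89/14, so y₃ = (89/28) − (81/784)/(89/14) = 15761/4984.

15761/4984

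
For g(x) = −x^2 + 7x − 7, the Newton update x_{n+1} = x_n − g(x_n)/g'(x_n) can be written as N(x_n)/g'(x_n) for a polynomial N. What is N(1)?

6

g'(x) = −2x + 7.
N(x) = x·g'(x) − g(x) = x·(−2x + 7) − (−x^2 + 7x − 7) = −x^2 + 7.
N(1) = 6.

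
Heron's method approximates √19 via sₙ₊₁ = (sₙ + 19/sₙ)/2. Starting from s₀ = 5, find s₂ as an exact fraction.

959/220

s₁ = (5 + 19/5)/2 = 22/5.
s₂ = (22/5 + 19/(22/5))/2 = 959/220.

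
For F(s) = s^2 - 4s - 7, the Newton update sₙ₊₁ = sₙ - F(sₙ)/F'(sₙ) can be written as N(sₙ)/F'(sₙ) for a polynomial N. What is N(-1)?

F'(s) = 2s - 4.
N(s) = s·F'(s) - F(s) = s·(2s - 4) - (s^2 - 4s - 7) = s^2 + 7.
N(-1) = 8.

8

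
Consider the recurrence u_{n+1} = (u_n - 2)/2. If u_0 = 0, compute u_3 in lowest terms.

u_1 = (0 - 2)/2 = -1.
u_2 = ((-1) - 2)/2 = -3/2.
u_3 = ((-3/2) - 2)/2 = -7/4.

-7/4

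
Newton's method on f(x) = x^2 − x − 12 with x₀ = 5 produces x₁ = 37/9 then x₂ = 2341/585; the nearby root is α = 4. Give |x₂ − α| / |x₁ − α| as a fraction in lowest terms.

x₁ − α = 37/9 − 4 = 1/9, so |x₁ − α| = 1/9.
x₂ − α = 2341/585 − 4 = 1/585, so |x₂ − α| = 1/585.
Ratio = (1/585) / (1/9) = 1/65.

1/65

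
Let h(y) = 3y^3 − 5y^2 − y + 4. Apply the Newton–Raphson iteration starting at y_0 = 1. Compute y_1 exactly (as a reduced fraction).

3/2

h'(y) = 9y^2 − 10y − 1.
h(1) = 1, h'(1) = −2, so y_1 = 1 − 1/(−2) = 3/2.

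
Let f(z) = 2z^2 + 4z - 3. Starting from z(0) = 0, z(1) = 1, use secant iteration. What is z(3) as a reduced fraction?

4/7

f(0) = -3, f(1) = 3. z(2) = 1 - 3·(1 - 0)/(3 - (-3)) = 1/2.
f(1) = 3, f(1/2) = -1/2. z(3) = (1/2) - (-1/2)·((1/2) - 1)/((-1/2) - 3) = 4/7.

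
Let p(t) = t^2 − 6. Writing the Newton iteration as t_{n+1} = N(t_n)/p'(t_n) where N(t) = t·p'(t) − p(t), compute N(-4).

22

p'(t) = 2t.
N(t) = t·p'(t) − p(t) = t·(2t) − (t^2 − 6) = t^2 + 6.
N(-4) = 22.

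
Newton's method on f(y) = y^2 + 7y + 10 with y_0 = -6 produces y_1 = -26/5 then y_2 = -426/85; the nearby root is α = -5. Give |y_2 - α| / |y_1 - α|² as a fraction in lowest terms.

5/17

y_1 - α = -26/5 - (-5) = -26/5 + 5 = -1/5, so |y_1 - α| = 1/5.
y_2 - α = -426/85 - (-5) = -426/85 + 5 = -1/85, so |y_2 - α| = 1/85.
|y_1 - α|² = 1/25.
Ratio = (1/85) / (1/25) = 5/17.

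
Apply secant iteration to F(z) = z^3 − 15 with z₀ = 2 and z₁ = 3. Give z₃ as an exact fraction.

6395/2613

F(2) = −7, F(3) = 12. z₂ = 3 − 12·(3 − 2)/(12 − (−7)) = 45/19.
F(3) = 12, F(45/19) = −11760/6859. z₃ = (45/19) − (−11760/6859)·((45/19) − 3)/((−11760/6859) − 12) = 6395/2613.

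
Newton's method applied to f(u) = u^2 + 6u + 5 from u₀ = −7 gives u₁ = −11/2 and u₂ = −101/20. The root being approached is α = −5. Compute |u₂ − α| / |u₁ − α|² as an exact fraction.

1/5

u₁ − α = −11/2 − (−5) = −11/2 + 5 = −1/2, so |u₁ − α| = 1/2.
u₂ − α = −101/20 − (−5) = −101/20 + 5 = −1/20, so |u₂ − α| = 1/20.
|u₁ − α|² = 1/4.
Ratio = (1/20) / (1/4) = 1/5.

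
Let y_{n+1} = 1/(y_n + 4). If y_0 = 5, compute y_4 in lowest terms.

y_1 = 1/(5 + 4) = 1/9.
y_2 = 1/(1/9 + 4) = 9/37.
y_3 = 1/(9/37 + 4) = 37/157.
y_4 = 1/(37/157 + 4) = 157/665.

157/665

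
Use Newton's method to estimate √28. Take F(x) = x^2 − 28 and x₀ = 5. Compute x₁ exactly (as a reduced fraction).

F'(x) = 2x.
F(5) = −3, F'(5) = 10, so x₁ = 5 − (−3)/10 = 53/10.

53/10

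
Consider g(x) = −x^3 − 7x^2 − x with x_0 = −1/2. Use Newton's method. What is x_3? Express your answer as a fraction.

−2224/14427

g'(x) = −3x^2 − 14x − 1.
g(−1/2) = −9/8, g'(−1/2) = 21/4, so x_1 = (−1/2) − (−9/8)/(21/4) = −2/7.
g(−2/7) = −90/343, g'(−2/7) = 135/49, so x_2 = (−2/7) − (−90/343)/(135/49) = −4/21.
g(−4/21) = −524/9261, g'(−4/21) = 229/147, so x_3 = (−4/21) − (−524/9261)/(229/147) = −2224/14427.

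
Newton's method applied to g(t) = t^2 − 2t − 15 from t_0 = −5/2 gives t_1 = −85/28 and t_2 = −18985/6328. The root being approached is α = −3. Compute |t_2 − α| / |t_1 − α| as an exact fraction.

1/226

t_1 − α = −85/28 − (−3) = −85/28 + 3 = −1/28, so |t_1 − α| = 1/28.
t_2 − α = −18985/6328 − (−3) = −18985/6328 + 3 = −1/6328, so |t_2 − α| = 1/6328.
Ratio = (1/6328) / (1/28) = 1/226.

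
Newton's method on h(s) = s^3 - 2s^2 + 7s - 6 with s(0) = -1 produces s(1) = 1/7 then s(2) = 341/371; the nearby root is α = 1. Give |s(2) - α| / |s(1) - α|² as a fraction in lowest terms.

s(1) - α = 1/7 - 1 = -6/7, so |s(1) - α| = 6/7.
s(2) - α = 341/371 - 1 = -30/371, so |s(2) - α| = 30/371.
|s(1) - α|² = 36/49.
Ratio = (30/371) / (36/49) = 35/318.

35/318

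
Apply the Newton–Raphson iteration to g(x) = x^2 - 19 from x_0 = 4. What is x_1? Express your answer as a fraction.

35/8

g'(x) = 2x.
g(4) = -3, g'(4) = 8, so x_1 = 4 - (-3)/8 = 35/8.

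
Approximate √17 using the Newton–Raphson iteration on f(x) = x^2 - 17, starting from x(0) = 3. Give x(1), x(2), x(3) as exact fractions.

f'(x) = 2x.
f(3) = -8, f'(3) = 6, so x(1) = 3 - (-8)/6 = 13/3.
f(13/3) = 16/9, f'(13/3) = 26/3, so x(2) = (13/3) - (16/9)/(26/3) = 161/39.
f(161/39) = 64/1521, f'(161/39) = 322/39, so x(3) = (161/39) - (64/1521)/(322/39) = 25889/6279.

x(1) = 13/3, x(2) = 161/39, x(3) = 25889/6279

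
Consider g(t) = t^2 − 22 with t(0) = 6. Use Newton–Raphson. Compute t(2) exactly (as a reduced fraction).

g'(t) = 2t.
g(6) = 14, g'(6) = 12, so t(1) = 6 − 14/12 = 29/6.
g(29/6) = 49/36, g'(29/6) = 29/3, so t(2) = (29/6) − (49/36)/(29/3) = 1633/348.

1633/348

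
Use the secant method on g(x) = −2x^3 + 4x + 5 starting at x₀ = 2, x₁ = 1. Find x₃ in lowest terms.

g(2) = −3, g(1) = 7. x₂ = 1 − 7·(1 − 2)/(7 − (−3)) = 17/10.
g(1) = 7, g(17/10) = 987/500. x₃ = (17/10) − (987/500)·((17/10) − 1)/((987/500) − 7) = 709/359.

709/359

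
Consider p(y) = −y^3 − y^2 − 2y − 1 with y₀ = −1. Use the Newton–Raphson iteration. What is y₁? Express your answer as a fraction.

−2/3

p'(y) = −3y^2 − 2y − 2.
p(−1) = 1, p'(−1) = −3, so y₁ = (−1) − 1/(−3) = −2/3.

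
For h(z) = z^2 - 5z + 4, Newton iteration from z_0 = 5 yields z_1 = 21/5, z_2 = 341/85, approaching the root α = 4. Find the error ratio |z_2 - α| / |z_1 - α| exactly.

1/17

z_1 - α = 21/5 - 4 = 1/5, so |z_1 - α| = 1/5.
z_2 - α = 341/85 - 4 = 1/85, so |z_2 - α| = 1/85.
Ratio = (1/85) / (1/5) = 1/17.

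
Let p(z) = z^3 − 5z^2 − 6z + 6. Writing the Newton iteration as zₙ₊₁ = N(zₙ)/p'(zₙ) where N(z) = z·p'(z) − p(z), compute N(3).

p'(z) = 3z^2 − 10z − 6.
N(z) = z·p'(z) − p(z) = z·(3z^2 − 10z − 6) − (z^3 − 5z^2 − 6z + 6) = 2z^3 − 5z^2 − 6.
N(3) = 3.

3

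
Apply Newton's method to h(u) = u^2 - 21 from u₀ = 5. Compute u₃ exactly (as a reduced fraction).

h'(u) = 2u.
h(5) = 4, h'(5) = 10, so u₁ = 5 - 4/10 = 23/5.
h(23/5) = 4/25, h'(23/5) = 46/5, so u₂ = (23/5) - (4/25)/(46/5) = 527/115.
h(527/115) = 4/13225, h'(527/115) = 1054/115, so u₃ = (527/115) - (4/13225)/(1054/115) = 277727/60605.

277727/60605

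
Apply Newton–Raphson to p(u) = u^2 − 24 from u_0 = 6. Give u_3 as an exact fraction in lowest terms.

4801/980

p'(u) = 2u.
p(6) = 12, p'(6) = 12, so u_1 = 6 − 12/12 = 5.
p(5) = 1, p'(5) = 10, so u_2 = 5 − 1/10 = 49/10.
p(49/10) = 1/100, p'(49/10) = 49/5, so u_3 = (49/10) − (1/100)/(49/5) = 4801/980.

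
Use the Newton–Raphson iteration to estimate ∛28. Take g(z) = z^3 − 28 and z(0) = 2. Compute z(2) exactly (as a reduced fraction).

3418/1089

g'(z) = 3z^2.
g(2) = −20, g'(2) = 12, so z(1) = 2 − (−20)/12 = 11/3.
g(11/3) = 575/27, g'(11/3) = 121/3, so z(2) = (11/3) − (575/27)/(121/3) = 3418/1089.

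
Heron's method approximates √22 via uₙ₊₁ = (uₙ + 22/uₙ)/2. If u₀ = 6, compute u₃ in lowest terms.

5330977/1136568

u₁ = (6 + 22/6)/2 = 29/6.
u₂ = (29/6 + 22/(29/6))/2 = 1633/348.
u₃ = (1633/348 + 22/(1633/348))/2 = 5330977/1136568.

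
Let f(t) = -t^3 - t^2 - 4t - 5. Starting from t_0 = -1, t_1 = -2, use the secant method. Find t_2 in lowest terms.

-9/8

f(-1) = -1, f(-2) = 7. t_2 = (-2) - 7·((-2) - (-1))/(7 - (-1)) = -9/8.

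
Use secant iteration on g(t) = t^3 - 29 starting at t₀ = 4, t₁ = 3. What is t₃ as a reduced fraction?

115637/37633

g(4) = 35, g(3) = -2. t₂ = 3 - (-2)·(3 - 4)/((-2) - 35) = 113/37.
g(3) = -2, g(113/37) = -26040/50653. t₃ = (113/37) - (-26040/50653)·((113/37) - 3)/((-26040/50653) - (-2)) = 115637/37633.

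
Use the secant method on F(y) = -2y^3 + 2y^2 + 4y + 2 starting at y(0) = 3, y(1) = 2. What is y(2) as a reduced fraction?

25/12

F(3) = -22, F(2) = 2. y(2) = 2 - 2·(2 - 3)/(2 - (-22)) = 25/12.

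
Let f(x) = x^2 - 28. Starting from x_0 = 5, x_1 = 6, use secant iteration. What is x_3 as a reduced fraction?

164/31

f(5) = -3, f(6) = 8. x_2 = 6 - 8·(6 - 5)/(8 - (-3)) = 58/11.
f(6) = 8, f(58/11) = -24/121. x_3 = (58/11) - (-24/121)·((58/11) - 6)/((-24/121) - 8) = 164/31.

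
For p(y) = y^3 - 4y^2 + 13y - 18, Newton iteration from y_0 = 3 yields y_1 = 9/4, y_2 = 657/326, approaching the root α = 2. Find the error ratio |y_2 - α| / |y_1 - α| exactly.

y_1 - α = 9/4 - 2 = 1/4, so |y_1 - α| = 1/4.
y_2 - α = 657/326 - 2 = 5/326, so |y_2 - α| = 5/326.
Ratio = (5/326) / (1/4) = 10/163.

10/163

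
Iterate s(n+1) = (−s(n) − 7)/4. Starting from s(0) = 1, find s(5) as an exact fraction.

s(1) = (−1 − 7)/4 = −2.
s(2) = (−(−2) − 7)/4 = −5/4.
s(3) = (−(−5/4) − 7)/4 = −23/16.
s(4) = (−(−23/16) − 7)/4 = −89/64.
s(5) = (−(−89/64) − 7)/4 = −359/256.

−359/256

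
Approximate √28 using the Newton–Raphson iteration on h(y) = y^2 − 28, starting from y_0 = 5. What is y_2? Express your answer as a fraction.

h'(y) = 2y.
h(5) = −3, h'(5) = 10, so y_1 = 5 − (−3)/10 = 53/10.
h(53/10) = 9/100, h'(53/10) = 53/5, so y_2 = (53/10) − (9/100)/(53/5) = 5609/1060.

5609/1060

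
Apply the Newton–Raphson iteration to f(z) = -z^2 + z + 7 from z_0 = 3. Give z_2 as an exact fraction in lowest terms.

f'(z) = -2z + 1.
f(3) = 1, f'(3) = -5, so z_1 = 3 - 1/(-5) = 16/5.
f(16/5) = -1/25, f'(16/5) = -27/5, so z_2 = (16/5) - (-1/25)/(-27/5) = 431/135.

431/135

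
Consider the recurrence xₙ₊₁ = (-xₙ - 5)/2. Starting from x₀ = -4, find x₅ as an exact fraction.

x₁ = (-(-4) - 5)/2 = -1/2.
x₂ = (-(-1/2) - 5)/2 = -9/4.
x₃ = (-(-9/4) - 5)/2 = -11/8.
x₄ = (-(-11/8) - 5)/2 = -29/16.
x₅ = (-(-29/16) - 5)/2 = -51/32.

-51/32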